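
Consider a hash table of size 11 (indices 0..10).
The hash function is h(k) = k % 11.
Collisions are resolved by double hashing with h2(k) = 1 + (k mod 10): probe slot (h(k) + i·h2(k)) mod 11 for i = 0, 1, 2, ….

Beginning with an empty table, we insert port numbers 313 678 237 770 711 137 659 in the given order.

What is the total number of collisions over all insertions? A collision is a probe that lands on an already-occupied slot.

2

313: h=5 → slot 5
678: h=7 → slot 7
237: h=6 → slot 6
770: h=0 → slot 0
711: h=7, h2=2, probe 7,9 → slot 9
137: h=5, h2=8, probe 5,2 → slot 2
659: h=10 → slot 10
Table: [770, -, 137, -, -, 313, 237, 678, -, 711, 659]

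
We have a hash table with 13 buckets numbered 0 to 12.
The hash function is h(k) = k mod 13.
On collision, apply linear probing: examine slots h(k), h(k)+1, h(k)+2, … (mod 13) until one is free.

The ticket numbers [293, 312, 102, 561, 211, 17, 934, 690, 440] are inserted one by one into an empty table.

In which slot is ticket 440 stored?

293: h=7 => slot 7
312: h=0 => slot 0
102: h=11 => slot 11
561: h=2 => slot 2
211: h=3 => slot 3
17: h=4 => slot 4
934: h=11, probe 11,12 => slot 12
690: h=1 => slot 1
440: h=11, probe 11,12,0,1,2,3,4,5 => slot 5
Table: [312, 690, 561, 211, 17, 440, ∅, 293, ∅, ∅, ∅, 102, 934]

5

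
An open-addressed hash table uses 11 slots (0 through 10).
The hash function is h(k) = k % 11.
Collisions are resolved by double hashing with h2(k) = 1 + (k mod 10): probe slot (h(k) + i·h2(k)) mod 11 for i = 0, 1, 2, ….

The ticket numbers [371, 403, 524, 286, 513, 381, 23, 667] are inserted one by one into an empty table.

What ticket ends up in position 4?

513

Insert 371: h=8, slot 8 empty -> index 8.
Insert 403: h=7, slot 7 empty -> index 7.
Insert 524: h=7, h2=5, slot 7 occupied -> index 1.
Insert 286: h=0, slot 0 empty -> index 0.
Insert 513: h=7, h2=4, slots 7,0 occupied -> index 4.
Insert 381: h=7, h2=2, slot 7 occupied -> index 9.
Insert 23: h=1, h2=4, slot 1 occupied -> index 5.
Insert 667: h=7, h2=8, slots 7,4,1,9 occupied -> index 6.
Table: [286, 524, ., ., 513, 23, 667, 403, 371, 381, .]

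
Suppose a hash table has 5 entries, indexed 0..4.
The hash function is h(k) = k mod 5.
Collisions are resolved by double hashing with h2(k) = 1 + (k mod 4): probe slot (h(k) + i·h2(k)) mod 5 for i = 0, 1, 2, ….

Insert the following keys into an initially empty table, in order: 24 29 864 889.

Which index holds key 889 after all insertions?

24 hashes to 4; slot 4 is free => place at 4.
29 hashes to 4, h2=2; 4 taken => place at 1.
864 hashes to 4, h2=1; 4 taken => place at 0.
889 hashes to 4, h2=2; 4,1 taken => place at 3.
Table: [864, 29, —, 889, 24]

3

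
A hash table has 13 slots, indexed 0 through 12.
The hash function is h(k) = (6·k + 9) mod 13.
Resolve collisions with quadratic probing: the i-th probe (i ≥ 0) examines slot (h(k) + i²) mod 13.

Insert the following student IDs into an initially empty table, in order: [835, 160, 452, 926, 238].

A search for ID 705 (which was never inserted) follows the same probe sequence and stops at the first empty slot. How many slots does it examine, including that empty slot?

3

835: h=1 -> slot 1
160: h=7 -> slot 7
452: h=4 -> slot 4
926: h=1, probe 1,2 -> slot 2
238: h=7, probe 7,8 -> slot 8
Table: [., 835, 926, ., 452, ., ., 160, 238, ., ., ., .]
Lookup 705: h=1, probe 1,2,5 → slot 5 empty, not found.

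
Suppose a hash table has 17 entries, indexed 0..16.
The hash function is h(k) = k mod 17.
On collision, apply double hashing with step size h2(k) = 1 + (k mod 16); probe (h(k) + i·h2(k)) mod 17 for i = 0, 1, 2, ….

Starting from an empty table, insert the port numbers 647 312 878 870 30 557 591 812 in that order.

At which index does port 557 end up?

647 hashes to 1; slot 1 is free -> place at 1.
312 hashes to 6; slot 6 is free -> place at 6.
878 hashes to 11; slot 11 is free -> place at 11.
870 hashes to 3; slot 3 is free -> place at 3.
30 hashes to 13; slot 13 is free -> place at 13.
557 hashes to 13, h2=14; 13 taken -> place at 10.
591 hashes to 13, h2=16; 13 taken -> place at 12.
812 hashes to 13, h2=13; 13 taken -> place at 9.
Table: [—, 647, —, 870, —, —, 312, —, —, 812, 557, 878, 591, 30, —, —, —]

10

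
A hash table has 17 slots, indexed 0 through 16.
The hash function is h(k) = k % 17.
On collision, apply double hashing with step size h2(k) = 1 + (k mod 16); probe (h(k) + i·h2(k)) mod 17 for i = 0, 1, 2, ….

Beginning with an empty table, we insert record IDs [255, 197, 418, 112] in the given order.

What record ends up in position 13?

255 hashes to 0; slot 0 is free → place at 0.
197 hashes to 10; slot 10 is free → place at 10.
418 hashes to 10, h2=3; 10 taken → place at 13.
112 hashes to 10, h2=1; 10 taken → place at 11.
Table: [255, ., ., ., ., ., ., ., ., ., 197, 112, ., 418, ., ., .]

418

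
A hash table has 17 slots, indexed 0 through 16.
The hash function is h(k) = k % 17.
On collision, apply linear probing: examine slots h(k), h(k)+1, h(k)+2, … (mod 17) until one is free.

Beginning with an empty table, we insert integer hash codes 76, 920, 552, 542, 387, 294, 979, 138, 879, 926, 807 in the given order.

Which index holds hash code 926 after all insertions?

76: h=8 -> slot 8
920: h=2 -> slot 2
552: h=8, probe 8,9 -> slot 9
542: h=15 -> slot 15
387: h=13 -> slot 13
294: h=5 -> slot 5
979: h=10 -> slot 10
138: h=2, probe 2,3 -> slot 3
879: h=12 -> slot 12
926: h=8, probe 8,9,10,11 -> slot 11
807: h=8, probe 8,9,10,11,12,13,14 -> slot 14
Table: [∅, ∅, 920, 138, ∅, 294, ∅, ∅, 76, 552, 979, 926, 879, 387, 807, 542, ∅]

11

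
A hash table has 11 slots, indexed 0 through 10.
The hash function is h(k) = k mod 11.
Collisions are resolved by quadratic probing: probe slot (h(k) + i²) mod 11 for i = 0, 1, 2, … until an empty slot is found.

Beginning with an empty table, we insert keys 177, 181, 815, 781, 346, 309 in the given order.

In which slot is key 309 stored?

Insert 177: h=1, slot 1 empty => index 1.
Insert 181: h=5, slot 5 empty => index 5.
Insert 815: h=1, slot 1 occupied => index 2.
Insert 781: h=0, slot 0 empty => index 0.
Insert 346: h=5, slot 5 occupied => index 6.
Insert 309: h=1, slots 1,2,5 occupied => index 10.
Table: [781, 177, 815, ∅, ∅, 181, 346, ∅, ∅, ∅, 309]

10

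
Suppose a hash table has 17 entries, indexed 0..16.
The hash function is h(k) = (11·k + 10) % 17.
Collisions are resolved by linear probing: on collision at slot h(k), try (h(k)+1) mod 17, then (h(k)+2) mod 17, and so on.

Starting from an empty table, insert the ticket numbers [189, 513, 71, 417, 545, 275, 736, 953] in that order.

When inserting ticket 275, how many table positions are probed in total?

3

189: h=15 => slot 15
513: h=9 => slot 9
71: h=9, probe 9,10 => slot 10
417: h=7 => slot 7
545: h=4 => slot 4
275: h=9, probe 9,10,11 => slot 11
736: h=14 => slot 14
953: h=4, probe 4,5 => slot 5
Table: [_, _, _, _, 545, 953, _, 417, _, 513, 71, 275, _, _, 736, 189, _]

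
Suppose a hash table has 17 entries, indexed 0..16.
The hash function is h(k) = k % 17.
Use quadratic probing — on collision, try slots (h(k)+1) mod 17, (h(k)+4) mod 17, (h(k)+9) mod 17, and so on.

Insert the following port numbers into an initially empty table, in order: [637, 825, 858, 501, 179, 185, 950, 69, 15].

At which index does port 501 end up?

Insert 637: h=8, slot 8 empty -> index 8.
Insert 825: h=9, slot 9 empty -> index 9.
Insert 858: h=8, slots 8,9 occupied -> index 12.
Insert 501: h=8, slots 8,9,12 occupied -> index 0.
Insert 179: h=9, slot 9 occupied -> index 10.
Insert 185: h=15, slot 15 empty -> index 15.
Insert 950: h=15, slot 15 occupied -> index 16.
Insert 69: h=1, slot 1 empty -> index 1.
Insert 15: h=15, slots 15,16 occupied -> index 2.
Table: [501, 69, 15, —, —, —, —, —, 637, 825, 179, —, 858, —, —, 185, 950]

0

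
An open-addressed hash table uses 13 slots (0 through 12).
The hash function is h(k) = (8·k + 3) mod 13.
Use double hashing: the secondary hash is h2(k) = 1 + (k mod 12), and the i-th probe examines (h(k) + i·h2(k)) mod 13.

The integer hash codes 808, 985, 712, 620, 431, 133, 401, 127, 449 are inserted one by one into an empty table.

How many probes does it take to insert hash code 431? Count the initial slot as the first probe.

Insert 808: h=6, slot 6 empty → index 6.
Insert 985: h=5, slot 5 empty → index 5.
Insert 712: h=5, h2=5, slot 5 occupied → index 10.
Insert 620: h=10, h2=9, slots 10,6 occupied → index 2.
Insert 431: h=6, h2=12, slots 6,5 occupied → index 4.
Insert 133: h=1, slot 1 empty → index 1.
Insert 401: h=0, slot 0 empty → index 0.
Insert 127: h=5, h2=8, slots 5,0 occupied → index 8.
Insert 449: h=7, slot 7 empty → index 7.
Table: [401, 133, 620, ∅, 431, 985, 808, 449, 127, ∅, 712, ∅, ∅]

3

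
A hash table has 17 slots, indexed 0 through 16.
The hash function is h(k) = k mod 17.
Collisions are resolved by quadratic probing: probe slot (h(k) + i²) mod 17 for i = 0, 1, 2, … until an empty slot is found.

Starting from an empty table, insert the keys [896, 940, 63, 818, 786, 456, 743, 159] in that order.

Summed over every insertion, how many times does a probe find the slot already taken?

Insert 896: h=12, slot 12 empty => index 12.
Insert 940: h=5, slot 5 empty => index 5.
Insert 63: h=12, slot 12 occupied => index 13.
Insert 818: h=2, slot 2 empty => index 2.
Insert 786: h=4, slot 4 empty => index 4.
Insert 456: h=14, slot 14 empty => index 14.
Insert 743: h=12, slots 12,13 occupied => index 16.
Insert 159: h=6, slot 6 empty => index 6.
Table: [∅, ∅, 818, ∅, 786, 940, 159, ∅, ∅, ∅, ∅, ∅, 896, 63, 456, ∅, 743]

3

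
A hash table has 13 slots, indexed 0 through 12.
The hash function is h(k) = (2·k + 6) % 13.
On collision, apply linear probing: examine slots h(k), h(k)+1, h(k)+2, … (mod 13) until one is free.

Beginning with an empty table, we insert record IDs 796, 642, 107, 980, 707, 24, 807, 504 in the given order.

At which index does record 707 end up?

5

Insert 796: h=12, slot 12 empty => index 12.
Insert 642: h=3, slot 3 empty => index 3.
Insert 107: h=12, slot 12 occupied => index 0.
Insert 980: h=3, slot 3 occupied => index 4.
Insert 707: h=3, slots 3,4 occupied => index 5.
Insert 24: h=2, slot 2 empty => index 2.
Insert 807: h=8, slot 8 empty => index 8.
Insert 504: h=0, slot 0 occupied => index 1.
Table: [107, 504, 24, 642, 980, 707, _, _, 807, _, _, _, 796]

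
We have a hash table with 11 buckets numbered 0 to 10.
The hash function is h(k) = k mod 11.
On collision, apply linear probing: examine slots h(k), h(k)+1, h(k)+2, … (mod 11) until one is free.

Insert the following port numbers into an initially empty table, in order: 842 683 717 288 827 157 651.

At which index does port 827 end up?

Insert 842: h=6, slot 6 empty => index 6.
Insert 683: h=1, slot 1 empty => index 1.
Insert 717: h=2, slot 2 empty => index 2.
Insert 288: h=2, slot 2 occupied => index 3.
Insert 827: h=2, slots 2,3 occupied => index 4.
Insert 157: h=3, slots 3,4 occupied => index 5.
Insert 651: h=2, slots 2,3,4,5,6 occupied => index 7.
Table: [_, 683, 717, 288, 827, 157, 842, 651, _, _, _]

4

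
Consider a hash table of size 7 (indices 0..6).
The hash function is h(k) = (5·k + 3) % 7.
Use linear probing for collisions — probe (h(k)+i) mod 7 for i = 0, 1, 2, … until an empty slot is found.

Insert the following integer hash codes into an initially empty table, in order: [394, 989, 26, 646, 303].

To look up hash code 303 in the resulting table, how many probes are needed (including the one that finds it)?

Insert 394: h=6, slot 6 empty -> index 6.
Insert 989: h=6, slot 6 occupied -> index 0.
Insert 26: h=0, slot 0 occupied -> index 1.
Insert 646: h=6, slots 6,0,1 occupied -> index 2.
Insert 303: h=6, slots 6,0,1,2 occupied -> index 3.
Table: [989, 26, 646, 303, ∅, ∅, 394]
Lookup 303: h=6, probe 6,0,1,2,3 → found at 3.

5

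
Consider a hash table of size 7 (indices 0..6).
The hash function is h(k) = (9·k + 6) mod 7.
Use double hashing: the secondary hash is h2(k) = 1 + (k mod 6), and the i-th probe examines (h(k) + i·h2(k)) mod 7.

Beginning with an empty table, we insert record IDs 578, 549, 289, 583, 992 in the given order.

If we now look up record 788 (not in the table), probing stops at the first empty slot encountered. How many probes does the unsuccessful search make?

3

578 hashes to 0; slot 0 is free => place at 0.
549 hashes to 5; slot 5 is free => place at 5.
289 hashes to 3; slot 3 is free => place at 3.
583 hashes to 3, h2=2; 3,5,0 taken => place at 2.
992 hashes to 2, h2=3; 2,5 taken => place at 1.
Table: [578, 992, 583, 289, ∅, 549, ∅]
Lookup 788: h=0, h2=3, probe 0,3,6 → slot 6 empty, not found.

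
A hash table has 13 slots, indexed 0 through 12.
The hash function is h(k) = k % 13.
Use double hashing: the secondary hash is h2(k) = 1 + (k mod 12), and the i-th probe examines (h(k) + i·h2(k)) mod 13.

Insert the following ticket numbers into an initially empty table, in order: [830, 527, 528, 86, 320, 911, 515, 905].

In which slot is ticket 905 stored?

830: h=11 -> slot 11
527: h=7 -> slot 7
528: h=8 -> slot 8
86: h=8, h2=3, probe 8,11,1 -> slot 1
320: h=8, h2=9, probe 8,4 -> slot 4
911: h=1, h2=12, probe 1,0 -> slot 0
515: h=8, h2=12, probe 8,7,6 -> slot 6
905: h=8, h2=6, probe 8,1,7,0,6,12 -> slot 12
Table: [911, 86, ∅, ∅, 320, ∅, 515, 527, 528, ∅, ∅, 830, 905]

12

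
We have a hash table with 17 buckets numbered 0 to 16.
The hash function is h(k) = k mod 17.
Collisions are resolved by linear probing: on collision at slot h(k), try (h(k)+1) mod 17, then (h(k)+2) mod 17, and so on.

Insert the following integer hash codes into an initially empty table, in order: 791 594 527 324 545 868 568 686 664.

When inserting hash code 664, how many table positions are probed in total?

4

791 hashes to 9; slot 9 is free => place at 9.
594 hashes to 16; slot 16 is free => place at 16.
527 hashes to 0; slot 0 is free => place at 0.
324 hashes to 1; slot 1 is free => place at 1.
545 hashes to 1; 1 taken => place at 2.
868 hashes to 1; 1,2 taken => place at 3.
568 hashes to 7; slot 7 is free => place at 7.
686 hashes to 6; slot 6 is free => place at 6.
664 hashes to 1; 1,2,3 taken => place at 4.
Table: [527, 324, 545, 868, 664, ., 686, 568, ., 791, ., ., ., ., ., ., 594]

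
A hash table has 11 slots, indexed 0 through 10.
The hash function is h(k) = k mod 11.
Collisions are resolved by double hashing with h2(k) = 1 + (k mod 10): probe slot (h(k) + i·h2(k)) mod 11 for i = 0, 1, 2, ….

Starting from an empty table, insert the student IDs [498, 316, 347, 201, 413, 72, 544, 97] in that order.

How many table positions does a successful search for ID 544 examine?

3

Insert 498: h=3, slot 3 empty => index 3.
Insert 316: h=8, slot 8 empty => index 8.
Insert 347: h=6, slot 6 empty => index 6.
Insert 201: h=3, h2=2, slot 3 occupied => index 5.
Insert 413: h=6, h2=4, slot 6 occupied => index 10.
Insert 72: h=6, h2=3, slot 6 occupied => index 9.
Insert 544: h=5, h2=5, slots 5,10 occupied => index 4.
Insert 97: h=9, h2=8, slots 9,6,3 occupied => index 0.
Table: [97, ∅, ∅, 498, 544, 201, 347, ∅, 316, 72, 413]
Lookup 544: h=5, h2=5, probe 5,10,4 → found at 4.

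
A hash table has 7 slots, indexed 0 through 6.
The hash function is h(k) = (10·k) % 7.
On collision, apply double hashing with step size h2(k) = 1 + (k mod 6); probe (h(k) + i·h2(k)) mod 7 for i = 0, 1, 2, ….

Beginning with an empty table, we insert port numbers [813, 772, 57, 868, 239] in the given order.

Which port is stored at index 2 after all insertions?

813 hashes to 3; slot 3 is free -> place at 3.
772 hashes to 6; slot 6 is free -> place at 6.
57 hashes to 3, h2=4; 3 taken -> place at 0.
868 hashes to 0, h2=5; 0 taken -> place at 5.
239 hashes to 3, h2=6; 3 taken -> place at 2.
Table: [57, —, 239, 813, —, 868, 772]

239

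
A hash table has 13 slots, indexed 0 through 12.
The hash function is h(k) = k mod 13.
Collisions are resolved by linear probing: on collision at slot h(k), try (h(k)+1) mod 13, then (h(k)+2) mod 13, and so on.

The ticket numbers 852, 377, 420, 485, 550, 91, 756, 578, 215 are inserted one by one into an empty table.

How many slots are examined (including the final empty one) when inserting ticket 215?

852: h=7 → slot 7
377: h=0 → slot 0
420: h=4 → slot 4
485: h=4, probe 4,5 → slot 5
550: h=4, probe 4,5,6 → slot 6
91: h=0, probe 0,1 → slot 1
756: h=2 → slot 2
578: h=6, probe 6,7,8 → slot 8
215: h=7, probe 7,8,9 → slot 9
Table: [377, 91, 756, ., 420, 485, 550, 852, 578, 215, ., ., .]

3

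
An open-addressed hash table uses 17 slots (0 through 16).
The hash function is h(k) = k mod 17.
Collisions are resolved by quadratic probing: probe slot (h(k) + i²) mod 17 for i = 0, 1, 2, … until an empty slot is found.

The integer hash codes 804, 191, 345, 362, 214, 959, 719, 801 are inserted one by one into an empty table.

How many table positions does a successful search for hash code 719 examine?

804 hashes to 5; slot 5 is free => place at 5.
191 hashes to 4; slot 4 is free => place at 4.
345 hashes to 5; 5 taken => place at 6.
362 hashes to 5; 5,6 taken => place at 9.
214 hashes to 10; slot 10 is free => place at 10.
959 hashes to 7; slot 7 is free => place at 7.
719 hashes to 5; 5,6,9 taken => place at 14.
801 hashes to 2; slot 2 is free => place at 2.
Table: [-, -, 801, -, 191, 804, 345, 959, -, 362, 214, -, -, -, 719, -, -]
Lookup 719: h=5, probe 5,6,9,14 → found at 14.

4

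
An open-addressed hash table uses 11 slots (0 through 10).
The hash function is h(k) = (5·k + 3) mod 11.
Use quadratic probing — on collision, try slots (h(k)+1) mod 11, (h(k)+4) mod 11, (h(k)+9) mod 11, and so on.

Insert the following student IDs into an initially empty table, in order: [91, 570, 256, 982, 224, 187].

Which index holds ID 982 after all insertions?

0

Insert 91: h=7, slot 7 empty => index 7.
Insert 570: h=4, slot 4 empty => index 4.
Insert 256: h=7, slot 7 occupied => index 8.
Insert 982: h=7, slots 7,8 occupied => index 0.
Insert 224: h=1, slot 1 empty => index 1.
Insert 187: h=3, slot 3 empty => index 3.
Table: [982, 224, _, 187, 570, _, _, 91, 256, _, _]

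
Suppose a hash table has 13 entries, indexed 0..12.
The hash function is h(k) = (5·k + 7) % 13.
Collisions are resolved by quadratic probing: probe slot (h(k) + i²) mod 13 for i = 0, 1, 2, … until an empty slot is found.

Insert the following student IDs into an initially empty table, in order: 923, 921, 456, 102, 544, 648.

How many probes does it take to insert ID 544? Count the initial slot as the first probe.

923: h=7 => slot 7
921: h=10 => slot 10
456: h=12 => slot 12
102: h=10, probe 10,11 => slot 11
544: h=10, probe 10,11,1 => slot 1
648: h=10, probe 10,11,1,6 => slot 6
Table: [∅, 544, ∅, ∅, ∅, ∅, 648, 923, ∅, ∅, 921, 102, 456]

3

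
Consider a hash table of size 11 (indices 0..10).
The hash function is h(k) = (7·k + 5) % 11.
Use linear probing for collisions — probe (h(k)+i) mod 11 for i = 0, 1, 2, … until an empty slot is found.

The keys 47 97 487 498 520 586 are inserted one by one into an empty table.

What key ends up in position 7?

520

Insert 47: h=4, slot 4 empty → index 4.
Insert 97: h=2, slot 2 empty → index 2.
Insert 487: h=4, slot 4 occupied → index 5.
Insert 498: h=4, slots 4,5 occupied → index 6.
Insert 520: h=4, slots 4,5,6 occupied → index 7.
Insert 586: h=4, slots 4,5,6,7 occupied → index 8.
Table: [—, —, 97, —, 47, 487, 498, 520, 586, —, —]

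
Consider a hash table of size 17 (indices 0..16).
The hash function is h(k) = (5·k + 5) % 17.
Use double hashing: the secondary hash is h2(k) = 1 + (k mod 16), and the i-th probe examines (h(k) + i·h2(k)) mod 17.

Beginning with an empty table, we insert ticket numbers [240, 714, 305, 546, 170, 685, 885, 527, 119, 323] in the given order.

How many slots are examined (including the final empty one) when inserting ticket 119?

4

Insert 240: h=15, slot 15 empty => index 15.
Insert 714: h=5, slot 5 empty => index 5.
Insert 305: h=0, slot 0 empty => index 0.
Insert 546: h=15, h2=3, slot 15 occupied => index 1.
Insert 170: h=5, h2=11, slot 5 occupied => index 16.
Insert 685: h=13, slot 13 empty => index 13.
Insert 885: h=10, slot 10 empty => index 10.
Insert 527: h=5, h2=16, slot 5 occupied => index 4.
Insert 119: h=5, h2=8, slots 5,13,4 occupied => index 12.
Insert 323: h=5, h2=4, slot 5 occupied => index 9.
Table: [305, 546, ∅, ∅, 527, 714, ∅, ∅, ∅, 323, 885, ∅, 119, 685, ∅, 240, 170]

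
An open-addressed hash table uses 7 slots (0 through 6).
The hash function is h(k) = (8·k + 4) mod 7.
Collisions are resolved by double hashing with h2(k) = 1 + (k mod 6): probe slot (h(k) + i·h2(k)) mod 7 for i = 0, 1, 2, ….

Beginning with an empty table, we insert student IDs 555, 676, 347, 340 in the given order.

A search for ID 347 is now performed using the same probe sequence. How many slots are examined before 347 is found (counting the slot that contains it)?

2

555 hashes to 6; slot 6 is free → place at 6.
676 hashes to 1; slot 1 is free → place at 1.
347 hashes to 1, h2=6; 1 taken → place at 0.
340 hashes to 1, h2=5; 1,6 taken → place at 4.
Table: [347, 676, ∅, ∅, 340, ∅, 555]
Lookup 347: h=1, h2=6, probe 1,0 → found at 0.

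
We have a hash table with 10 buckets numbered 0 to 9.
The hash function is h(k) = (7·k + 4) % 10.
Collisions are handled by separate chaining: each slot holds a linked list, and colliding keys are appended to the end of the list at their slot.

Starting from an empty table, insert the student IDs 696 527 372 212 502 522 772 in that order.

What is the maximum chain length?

Insert 696: h=6, bucket 6 empty -> new chain.
Insert 527: h=3, bucket 3 empty -> new chain.
Insert 372: h=8, bucket 8 empty -> new chain.
Insert 212: h=8, bucket 8 nonempty -> append to chain.
Insert 502: h=8, bucket 8 nonempty -> append to chain.
Insert 522: h=8, bucket 8 nonempty -> append to chain.
Insert 772: h=8, bucket 8 nonempty -> append to chain.
Final buckets:
0: .
1: .
2: .
3: 527
4: .
5: .
6: 696
7: .
8: 372 -> 212 -> 502 -> 522 -> 772
9: .

5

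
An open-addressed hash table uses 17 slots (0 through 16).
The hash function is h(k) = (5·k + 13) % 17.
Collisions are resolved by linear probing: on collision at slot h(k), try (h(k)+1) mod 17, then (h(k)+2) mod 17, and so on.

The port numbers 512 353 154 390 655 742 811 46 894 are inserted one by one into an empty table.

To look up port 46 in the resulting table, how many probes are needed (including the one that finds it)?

5

512 hashes to 6; slot 6 is free -> place at 6.
353 hashes to 10; slot 10 is free -> place at 10.
154 hashes to 1; slot 1 is free -> place at 1.
390 hashes to 8; slot 8 is free -> place at 8.
655 hashes to 7; slot 7 is free -> place at 7.
742 hashes to 0; slot 0 is free -> place at 0.
811 hashes to 5; slot 5 is free -> place at 5.
46 hashes to 5; 5,6,7,8 taken -> place at 9.
894 hashes to 12; slot 12 is free -> place at 12.
Table: [742, 154, -, -, -, 811, 512, 655, 390, 46, 353, -, 894, -, -, -, -]
Lookup 46: h=5, probe 5,6,7,8,9 → found at 9.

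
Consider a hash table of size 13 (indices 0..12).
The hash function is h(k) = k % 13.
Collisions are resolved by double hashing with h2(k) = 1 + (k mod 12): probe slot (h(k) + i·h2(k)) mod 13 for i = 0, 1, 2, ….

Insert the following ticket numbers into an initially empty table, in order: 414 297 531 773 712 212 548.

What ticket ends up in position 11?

414

414 hashes to 11; slot 11 is free → place at 11.
297 hashes to 11, h2=10; 11 taken → place at 8.
531 hashes to 11, h2=4; 11 taken → place at 2.
773 hashes to 6; slot 6 is free → place at 6.
712 hashes to 10; slot 10 is free → place at 10.
212 hashes to 4; slot 4 is free → place at 4.
548 hashes to 2, h2=9; 2,11 taken → place at 7.
Table: [., ., 531, ., 212, ., 773, 548, 297, ., 712, 414, .]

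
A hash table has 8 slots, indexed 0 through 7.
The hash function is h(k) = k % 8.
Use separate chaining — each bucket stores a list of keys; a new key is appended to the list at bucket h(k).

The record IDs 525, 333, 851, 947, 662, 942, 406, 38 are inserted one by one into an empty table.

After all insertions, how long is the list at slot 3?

2

Insert 525: h=5, bucket 5 empty -> new chain.
Insert 333: h=5, bucket 5 nonempty -> append to chain.
Insert 851: h=3, bucket 3 empty -> new chain.
Insert 947: h=3, bucket 3 nonempty -> append to chain.
Insert 662: h=6, bucket 6 empty -> new chain.
Insert 942: h=6, bucket 6 nonempty -> append to chain.
Insert 406: h=6, bucket 6 nonempty -> append to chain.
Insert 38: h=6, bucket 6 nonempty -> append to chain.
Final buckets:
0: ∅
1: ∅
2: ∅
3: 851 -> 947
4: ∅
5: 525 -> 333
6: 662 -> 942 -> 406 -> 38
7: ∅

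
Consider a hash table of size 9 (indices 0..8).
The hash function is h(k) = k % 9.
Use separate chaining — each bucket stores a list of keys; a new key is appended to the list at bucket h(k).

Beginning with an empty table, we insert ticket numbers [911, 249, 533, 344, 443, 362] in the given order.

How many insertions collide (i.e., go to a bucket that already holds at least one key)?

4

911 -> bucket 2
249 -> bucket 6
533 -> bucket 2 (collision)
344 -> bucket 2 (collision)
443 -> bucket 2 (collision)
362 -> bucket 2 (collision)
Final buckets:
0: .
1: .
2: 911 -> 533 -> 344 -> 443 -> 362
3: .
4: .
5: .
6: 249
7: .
8: .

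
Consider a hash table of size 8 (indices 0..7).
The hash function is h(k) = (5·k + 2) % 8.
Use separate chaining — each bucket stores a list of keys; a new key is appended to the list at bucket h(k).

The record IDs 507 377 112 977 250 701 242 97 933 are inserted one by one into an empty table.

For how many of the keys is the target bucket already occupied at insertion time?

4

507 → bucket 1
377 → bucket 7
112 → bucket 2
977 → bucket 7 (collision)
250 → bucket 4
701 → bucket 3
242 → bucket 4 (collision)
97 → bucket 7 (collision)
933 → bucket 3 (collision)
Final buckets:
0: _
1: 507
2: 112
3: 701 -> 933
4: 250 -> 242
5: _
6: _
7: 377 -> 977 -> 97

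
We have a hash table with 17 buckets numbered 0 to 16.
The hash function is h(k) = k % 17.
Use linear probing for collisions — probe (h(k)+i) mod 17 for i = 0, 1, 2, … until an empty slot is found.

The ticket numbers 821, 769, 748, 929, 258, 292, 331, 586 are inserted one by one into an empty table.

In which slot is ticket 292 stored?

821 hashes to 5; slot 5 is free => place at 5.
769 hashes to 4; slot 4 is free => place at 4.
748 hashes to 0; slot 0 is free => place at 0.
929 hashes to 11; slot 11 is free => place at 11.
258 hashes to 3; slot 3 is free => place at 3.
292 hashes to 3; 3,4,5 taken => place at 6.
331 hashes to 8; slot 8 is free => place at 8.
586 hashes to 8; 8 taken => place at 9.
Table: [748, _, _, 258, 769, 821, 292, _, 331, 586, _, 929, _, _, _, _, _]

6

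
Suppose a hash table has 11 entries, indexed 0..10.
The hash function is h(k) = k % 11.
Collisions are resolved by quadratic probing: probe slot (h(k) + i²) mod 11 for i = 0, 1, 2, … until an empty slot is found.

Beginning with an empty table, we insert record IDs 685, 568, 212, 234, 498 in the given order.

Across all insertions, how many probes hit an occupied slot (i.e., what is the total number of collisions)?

685 hashes to 3; slot 3 is free → place at 3.
568 hashes to 7; slot 7 is free → place at 7.
212 hashes to 3; 3 taken → place at 4.
234 hashes to 3; 3,4,7 taken → place at 1.
498 hashes to 3; 3,4,7,1 taken → place at 8.
Table: [∅, 234, ∅, 685, 212, ∅, ∅, 568, 498, ∅, ∅]

8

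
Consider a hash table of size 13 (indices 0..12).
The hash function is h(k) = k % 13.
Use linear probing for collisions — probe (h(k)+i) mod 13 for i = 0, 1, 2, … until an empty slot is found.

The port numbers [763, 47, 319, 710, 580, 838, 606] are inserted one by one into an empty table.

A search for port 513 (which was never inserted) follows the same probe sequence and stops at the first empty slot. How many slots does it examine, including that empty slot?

8

763 hashes to 9; slot 9 is free → place at 9.
47 hashes to 8; slot 8 is free → place at 8.
319 hashes to 7; slot 7 is free → place at 7.
710 hashes to 8; 8,9 taken → place at 10.
580 hashes to 8; 8,9,10 taken → place at 11.
838 hashes to 6; slot 6 is free → place at 6.
606 hashes to 8; 8,9,10,11 taken → place at 12.
Table: [-, -, -, -, -, -, 838, 319, 47, 763, 710, 580, 606]
Lookup 513: h=6, probe 6,7,8,9,10,11,12,0 → slot 0 empty, not found.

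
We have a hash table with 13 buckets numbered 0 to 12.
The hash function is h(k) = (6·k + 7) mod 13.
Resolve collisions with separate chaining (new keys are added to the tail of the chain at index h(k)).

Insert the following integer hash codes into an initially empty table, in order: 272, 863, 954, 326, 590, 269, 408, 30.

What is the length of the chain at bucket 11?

4

Insert 272: h=1, bucket 1 empty → new chain.
Insert 863: h=11, bucket 11 empty → new chain.
Insert 954: h=11, bucket 11 nonempty → append to chain.
Insert 326: h=0, bucket 0 empty → new chain.
Insert 590: h=11, bucket 11 nonempty → append to chain.
Insert 269: h=9, bucket 9 empty → new chain.
Insert 408: h=11, bucket 11 nonempty → append to chain.
Insert 30: h=5, bucket 5 empty → new chain.
Final buckets:
0: 326
1: 272
2: -
3: -
4: -
5: 30
6: -
7: -
8: -
9: 269
10: -
11: 863 -> 954 -> 590 -> 408
12: -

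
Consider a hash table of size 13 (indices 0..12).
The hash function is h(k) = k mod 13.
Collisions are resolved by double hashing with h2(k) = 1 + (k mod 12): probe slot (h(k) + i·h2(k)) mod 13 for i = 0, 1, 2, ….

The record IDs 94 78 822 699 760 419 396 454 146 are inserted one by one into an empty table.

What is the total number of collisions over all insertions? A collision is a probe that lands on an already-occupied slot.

Insert 94: h=3, slot 3 empty → index 3.
Insert 78: h=0, slot 0 empty → index 0.
Insert 822: h=3, h2=7, slot 3 occupied → index 10.
Insert 699: h=10, h2=4, slot 10 occupied → index 1.
Insert 760: h=6, slot 6 empty → index 6.
Insert 419: h=3, h2=12, slot 3 occupied → index 2.
Insert 396: h=6, h2=1, slot 6 occupied → index 7.
Insert 454: h=12, slot 12 empty → index 12.
Insert 146: h=3, h2=3, slots 3,6 occupied → index 9.
Table: [78, 699, 419, 94, -, -, 760, 396, -, 146, 822, -, 454]

6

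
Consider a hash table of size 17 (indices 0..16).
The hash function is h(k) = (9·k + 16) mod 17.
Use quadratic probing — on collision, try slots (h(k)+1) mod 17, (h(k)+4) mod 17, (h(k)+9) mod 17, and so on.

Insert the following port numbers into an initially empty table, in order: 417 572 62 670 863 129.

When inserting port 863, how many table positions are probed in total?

417: h=12 → slot 12
572: h=13 → slot 13
62: h=13, probe 13,14 → slot 14
670: h=11 → slot 11
863: h=14, probe 14,15 → slot 15
129: h=4 → slot 4
Table: [_, _, _, _, 129, _, _, _, _, _, _, 670, 417, 572, 62, 863, _]

2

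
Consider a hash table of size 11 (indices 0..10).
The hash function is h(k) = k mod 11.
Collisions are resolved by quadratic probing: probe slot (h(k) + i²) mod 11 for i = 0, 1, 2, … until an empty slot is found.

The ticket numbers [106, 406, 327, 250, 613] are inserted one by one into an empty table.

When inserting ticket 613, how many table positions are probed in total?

3

106 hashes to 7; slot 7 is free → place at 7.
406 hashes to 10; slot 10 is free → place at 10.
327 hashes to 8; slot 8 is free → place at 8.
250 hashes to 8; 8 taken → place at 9.
613 hashes to 8; 8,9 taken → place at 1.
Table: [_, 613, _, _, _, _, _, 106, 327, 250, 406]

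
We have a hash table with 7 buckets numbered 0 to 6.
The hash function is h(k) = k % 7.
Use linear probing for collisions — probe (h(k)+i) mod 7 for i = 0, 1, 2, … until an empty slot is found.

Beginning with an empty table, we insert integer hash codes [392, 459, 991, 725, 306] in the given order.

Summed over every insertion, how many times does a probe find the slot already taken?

Insert 392: h=0, slot 0 empty => index 0.
Insert 459: h=4, slot 4 empty => index 4.
Insert 991: h=4, slot 4 occupied => index 5.
Insert 725: h=4, slots 4,5 occupied => index 6.
Insert 306: h=5, slots 5,6,0 occupied => index 1.
Table: [392, 306, —, —, 459, 991, 725]

6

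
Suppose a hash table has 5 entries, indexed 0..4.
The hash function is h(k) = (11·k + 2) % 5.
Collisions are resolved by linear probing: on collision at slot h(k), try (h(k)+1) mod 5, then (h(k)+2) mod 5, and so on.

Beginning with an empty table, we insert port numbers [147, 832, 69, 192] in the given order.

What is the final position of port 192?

Insert 147: h=4, slot 4 empty → index 4.
Insert 832: h=4, slot 4 occupied → index 0.
Insert 69: h=1, slot 1 empty → index 1.
Insert 192: h=4, slots 4,0,1 occupied → index 2.
Table: [832, 69, 192, _, 147]

2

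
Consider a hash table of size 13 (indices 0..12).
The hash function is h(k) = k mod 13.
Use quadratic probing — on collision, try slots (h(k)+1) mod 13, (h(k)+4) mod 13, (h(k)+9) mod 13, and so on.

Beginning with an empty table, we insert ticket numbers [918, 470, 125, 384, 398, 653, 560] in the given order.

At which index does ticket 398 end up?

Insert 918: h=8, slot 8 empty => index 8.
Insert 470: h=2, slot 2 empty => index 2.
Insert 125: h=8, slot 8 occupied => index 9.
Insert 384: h=7, slot 7 empty => index 7.
Insert 398: h=8, slots 8,9 occupied => index 12.
Insert 653: h=3, slot 3 empty => index 3.
Insert 560: h=1, slot 1 empty => index 1.
Table: [—, 560, 470, 653, —, —, —, 384, 918, 125, —, —, 398]

12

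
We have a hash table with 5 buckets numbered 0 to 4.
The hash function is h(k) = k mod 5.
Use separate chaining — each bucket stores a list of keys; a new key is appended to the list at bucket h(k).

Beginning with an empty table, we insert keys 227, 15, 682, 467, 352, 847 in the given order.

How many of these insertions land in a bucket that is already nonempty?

4

Insert 227: h=2, bucket 2 empty → new chain.
Insert 15: h=0, bucket 0 empty → new chain.
Insert 682: h=2, bucket 2 nonempty → append to chain.
Insert 467: h=2, bucket 2 nonempty → append to chain.
Insert 352: h=2, bucket 2 nonempty → append to chain.
Insert 847: h=2, bucket 2 nonempty → append to chain.
Final buckets:
0: 15
1: _
2: 227 -> 682 -> 467 -> 352 -> 847
3: _
4: _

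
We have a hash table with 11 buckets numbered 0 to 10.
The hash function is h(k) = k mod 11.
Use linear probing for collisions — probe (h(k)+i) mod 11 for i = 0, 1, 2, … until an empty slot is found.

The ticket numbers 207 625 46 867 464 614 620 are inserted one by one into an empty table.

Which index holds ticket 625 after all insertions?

Insert 207: h=9, slot 9 empty => index 9.
Insert 625: h=9, slot 9 occupied => index 10.
Insert 46: h=2, slot 2 empty => index 2.
Insert 867: h=9, slots 9,10 occupied => index 0.
Insert 464: h=2, slot 2 occupied => index 3.
Insert 614: h=9, slots 9,10,0 occupied => index 1.
Insert 620: h=4, slot 4 empty => index 4.
Table: [867, 614, 46, 464, 620, —, —, —, —, 207, 625]

10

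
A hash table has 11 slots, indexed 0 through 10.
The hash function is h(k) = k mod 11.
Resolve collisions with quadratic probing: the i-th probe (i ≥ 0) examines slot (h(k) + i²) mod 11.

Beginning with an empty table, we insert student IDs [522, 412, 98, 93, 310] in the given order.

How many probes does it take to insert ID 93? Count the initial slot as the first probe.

522: h=5 → slot 5
412: h=5, probe 5,6 → slot 6
98: h=10 → slot 10
93: h=5, probe 5,6,9 → slot 9
310: h=2 → slot 2
Table: [_, _, 310, _, _, 522, 412, _, _, 93, 98]

3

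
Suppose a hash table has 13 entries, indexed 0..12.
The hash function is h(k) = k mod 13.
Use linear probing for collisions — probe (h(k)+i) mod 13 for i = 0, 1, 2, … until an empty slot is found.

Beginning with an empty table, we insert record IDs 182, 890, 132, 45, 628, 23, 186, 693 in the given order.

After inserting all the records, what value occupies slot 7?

45

182 hashes to 0; slot 0 is free -> place at 0.
890 hashes to 6; slot 6 is free -> place at 6.
132 hashes to 2; slot 2 is free -> place at 2.
45 hashes to 6; 6 taken -> place at 7.
628 hashes to 4; slot 4 is free -> place at 4.
23 hashes to 10; slot 10 is free -> place at 10.
186 hashes to 4; 4 taken -> place at 5.
693 hashes to 4; 4,5,6,7 taken -> place at 8.
Table: [182, ∅, 132, ∅, 628, 186, 890, 45, 693, ∅, 23, ∅, ∅]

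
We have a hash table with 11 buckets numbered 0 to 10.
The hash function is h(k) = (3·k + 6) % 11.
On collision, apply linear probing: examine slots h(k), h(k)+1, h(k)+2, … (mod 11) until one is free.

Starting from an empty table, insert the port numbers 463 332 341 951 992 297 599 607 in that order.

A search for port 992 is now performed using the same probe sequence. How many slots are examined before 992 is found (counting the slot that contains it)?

2

Insert 463: h=9, slot 9 empty -> index 9.
Insert 332: h=1, slot 1 empty -> index 1.
Insert 341: h=6, slot 6 empty -> index 6.
Insert 951: h=10, slot 10 empty -> index 10.
Insert 992: h=1, slot 1 occupied -> index 2.
Insert 297: h=6, slot 6 occupied -> index 7.
Insert 599: h=10, slot 10 occupied -> index 0.
Insert 607: h=1, slots 1,2 occupied -> index 3.
Table: [599, 332, 992, 607, _, _, 341, 297, _, 463, 951]
Lookup 992: h=1, probe 1,2 → found at 2.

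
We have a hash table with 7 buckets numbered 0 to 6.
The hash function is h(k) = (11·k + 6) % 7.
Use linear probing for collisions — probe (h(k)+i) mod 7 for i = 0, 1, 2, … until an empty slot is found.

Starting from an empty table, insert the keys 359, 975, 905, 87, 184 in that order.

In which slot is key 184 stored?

3

Insert 359: h=0, slot 0 empty -> index 0.
Insert 975: h=0, slot 0 occupied -> index 1.
Insert 905: h=0, slots 0,1 occupied -> index 2.
Insert 87: h=4, slot 4 empty -> index 4.
Insert 184: h=0, slots 0,1,2 occupied -> index 3.
Table: [359, 975, 905, 184, 87, ∅, ∅]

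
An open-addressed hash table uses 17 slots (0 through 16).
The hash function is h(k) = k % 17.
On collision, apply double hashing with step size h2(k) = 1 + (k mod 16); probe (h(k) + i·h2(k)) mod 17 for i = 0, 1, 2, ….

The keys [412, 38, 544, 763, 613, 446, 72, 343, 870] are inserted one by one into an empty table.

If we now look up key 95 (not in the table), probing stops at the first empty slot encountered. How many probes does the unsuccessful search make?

412: h=4 -> slot 4
38: h=4, h2=7, probe 4,11 -> slot 11
544: h=0 -> slot 0
763: h=15 -> slot 15
613: h=1 -> slot 1
446: h=4, h2=15, probe 4,2 -> slot 2
72: h=4, h2=9, probe 4,13 -> slot 13
343: h=3 -> slot 3
870: h=3, h2=7, probe 3,10 -> slot 10
Table: [544, 613, 446, 343, 412, ∅, ∅, ∅, ∅, ∅, 870, 38, ∅, 72, ∅, 763, ∅]
Lookup 95: h=10, h2=16, probe 10,9 → slot 9 empty, not found.

2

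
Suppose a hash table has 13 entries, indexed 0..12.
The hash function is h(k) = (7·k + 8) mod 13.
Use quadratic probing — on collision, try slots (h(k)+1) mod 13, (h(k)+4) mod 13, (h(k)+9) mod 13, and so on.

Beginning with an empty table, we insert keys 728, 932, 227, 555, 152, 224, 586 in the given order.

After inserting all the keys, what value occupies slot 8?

728

728 hashes to 8; slot 8 is free => place at 8.
932 hashes to 6; slot 6 is free => place at 6.
227 hashes to 11; slot 11 is free => place at 11.
555 hashes to 6; 6 taken => place at 7.
152 hashes to 6; 6,7 taken => place at 10.
224 hashes to 3; slot 3 is free => place at 3.
586 hashes to 2; slot 2 is free => place at 2.
Table: [., ., 586, 224, ., ., 932, 555, 728, ., 152, 227, .]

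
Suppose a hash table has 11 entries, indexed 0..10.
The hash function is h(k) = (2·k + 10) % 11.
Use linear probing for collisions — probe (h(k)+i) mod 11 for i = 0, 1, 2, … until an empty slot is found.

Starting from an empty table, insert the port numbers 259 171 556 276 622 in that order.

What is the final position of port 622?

259: h=0 => slot 0
171: h=0, probe 0,1 => slot 1
556: h=0, probe 0,1,2 => slot 2
276: h=1, probe 1,2,3 => slot 3
622: h=0, probe 0,1,2,3,4 => slot 4
Table: [259, 171, 556, 276, 622, ., ., ., ., ., .]

4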